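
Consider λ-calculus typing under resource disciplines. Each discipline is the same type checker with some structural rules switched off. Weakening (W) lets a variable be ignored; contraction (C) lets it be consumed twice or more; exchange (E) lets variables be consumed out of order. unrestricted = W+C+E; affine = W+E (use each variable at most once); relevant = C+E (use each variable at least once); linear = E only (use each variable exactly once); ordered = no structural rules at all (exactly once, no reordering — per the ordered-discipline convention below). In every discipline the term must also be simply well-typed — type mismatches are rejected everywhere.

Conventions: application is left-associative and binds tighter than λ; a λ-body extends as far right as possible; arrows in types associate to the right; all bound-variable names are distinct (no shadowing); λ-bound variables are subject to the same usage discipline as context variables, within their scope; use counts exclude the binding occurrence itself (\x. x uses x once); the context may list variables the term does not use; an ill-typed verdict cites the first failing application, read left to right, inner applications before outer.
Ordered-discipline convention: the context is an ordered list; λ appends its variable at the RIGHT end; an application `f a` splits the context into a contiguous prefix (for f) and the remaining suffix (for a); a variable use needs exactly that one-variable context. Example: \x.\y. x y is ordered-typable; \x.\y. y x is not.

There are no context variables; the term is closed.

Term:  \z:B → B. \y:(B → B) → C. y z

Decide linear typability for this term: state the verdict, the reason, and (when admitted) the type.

yes — single use per variable (z, y); term : (B → B) → ((B → B) → C) → C
usage: z (λ-bound)=1, y (λ-bound)=1
order of uses: y, z
typing: well-typed at (B → B) → ((B → B) → C) → C
summary: ordered ✗, linear ✓, affine ✓, relevant ✓, unrestricted ✓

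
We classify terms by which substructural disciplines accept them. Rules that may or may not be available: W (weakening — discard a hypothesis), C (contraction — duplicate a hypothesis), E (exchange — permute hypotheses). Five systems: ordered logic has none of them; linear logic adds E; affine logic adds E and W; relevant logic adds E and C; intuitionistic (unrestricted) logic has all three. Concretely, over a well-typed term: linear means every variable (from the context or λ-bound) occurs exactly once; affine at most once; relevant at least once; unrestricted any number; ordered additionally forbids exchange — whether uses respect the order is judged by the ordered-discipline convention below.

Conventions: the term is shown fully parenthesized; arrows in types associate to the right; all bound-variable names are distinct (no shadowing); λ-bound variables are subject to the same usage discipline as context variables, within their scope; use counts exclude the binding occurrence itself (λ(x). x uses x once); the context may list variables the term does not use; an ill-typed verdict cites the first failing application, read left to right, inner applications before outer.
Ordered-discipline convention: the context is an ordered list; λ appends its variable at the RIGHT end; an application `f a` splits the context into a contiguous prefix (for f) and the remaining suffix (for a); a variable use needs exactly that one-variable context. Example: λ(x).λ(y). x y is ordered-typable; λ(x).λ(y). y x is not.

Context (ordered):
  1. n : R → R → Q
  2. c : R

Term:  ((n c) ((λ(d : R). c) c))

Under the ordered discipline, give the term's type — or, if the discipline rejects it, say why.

not well-typed under ordered — c ×3 used more than once (contraction); d never used (weakening)
counts: n=1, c=3, d [bound]=0
left-to-right use order: n, c, c, c
typing: the term checks, with type Q
per-discipline verdicts: ordered ✗, linear ✗, affine ✗, relevant ✗, unrestricted ✓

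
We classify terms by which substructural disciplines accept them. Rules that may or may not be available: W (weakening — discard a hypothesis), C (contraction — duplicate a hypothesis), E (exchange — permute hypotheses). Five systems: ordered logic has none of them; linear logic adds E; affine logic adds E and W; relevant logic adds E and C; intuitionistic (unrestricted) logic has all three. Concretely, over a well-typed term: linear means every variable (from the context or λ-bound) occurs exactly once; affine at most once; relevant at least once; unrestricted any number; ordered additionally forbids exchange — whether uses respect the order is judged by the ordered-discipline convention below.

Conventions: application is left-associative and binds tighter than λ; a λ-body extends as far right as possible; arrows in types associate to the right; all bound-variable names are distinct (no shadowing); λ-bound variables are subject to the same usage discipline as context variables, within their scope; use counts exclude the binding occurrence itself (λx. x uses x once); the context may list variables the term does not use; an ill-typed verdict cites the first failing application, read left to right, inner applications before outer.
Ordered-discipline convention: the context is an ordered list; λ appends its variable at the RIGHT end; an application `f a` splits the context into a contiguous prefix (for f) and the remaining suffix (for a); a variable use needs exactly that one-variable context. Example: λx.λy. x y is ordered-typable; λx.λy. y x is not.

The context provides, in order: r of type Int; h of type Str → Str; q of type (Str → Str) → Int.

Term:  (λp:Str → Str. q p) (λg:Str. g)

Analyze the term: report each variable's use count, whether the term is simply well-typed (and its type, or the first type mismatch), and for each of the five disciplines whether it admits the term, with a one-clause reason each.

counts: r: 0, h: 0, q: 1, p (bound): 1, g (bound): 1
order of uses: q, p, g
typing: well-typed at Int
ordered: ✗ — unused: r, h — weakening required
linear: ✗ — unused: r, h — weakening required
affine: ✓ — none of r, h, q, p, g used more than once
relevant: ✗ — unused: r, h — weakening required
unrestricted: ✓ — type-checks (Int) and nothing is barred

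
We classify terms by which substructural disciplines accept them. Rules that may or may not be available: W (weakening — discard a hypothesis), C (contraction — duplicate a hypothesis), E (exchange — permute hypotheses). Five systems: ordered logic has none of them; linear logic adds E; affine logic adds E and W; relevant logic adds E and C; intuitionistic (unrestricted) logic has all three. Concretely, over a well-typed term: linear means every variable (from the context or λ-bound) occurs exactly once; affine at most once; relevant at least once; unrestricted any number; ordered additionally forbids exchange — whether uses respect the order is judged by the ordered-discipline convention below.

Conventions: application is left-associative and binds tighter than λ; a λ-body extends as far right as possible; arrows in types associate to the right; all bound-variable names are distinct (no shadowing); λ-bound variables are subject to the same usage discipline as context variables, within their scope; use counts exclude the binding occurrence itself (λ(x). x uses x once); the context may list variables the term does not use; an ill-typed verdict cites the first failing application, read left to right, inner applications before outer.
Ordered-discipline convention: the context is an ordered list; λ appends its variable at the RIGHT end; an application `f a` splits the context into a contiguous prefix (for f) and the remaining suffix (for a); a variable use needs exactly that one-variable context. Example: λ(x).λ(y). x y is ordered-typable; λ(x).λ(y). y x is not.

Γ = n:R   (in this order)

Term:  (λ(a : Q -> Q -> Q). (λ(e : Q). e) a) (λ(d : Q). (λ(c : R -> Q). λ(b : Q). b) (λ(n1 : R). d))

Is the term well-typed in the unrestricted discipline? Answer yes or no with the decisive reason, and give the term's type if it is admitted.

no — fails simple typing
variable uses: n=0, a (bound)=1, e (bound)=1, d (bound)=1, c (bound)=0, b (bound)=1, n1 (bound)=0
uses in reading order: e, a, b, d
typing: ill-typed: a function awaiting Q gets Q -> Q -> Q
summary: ordered ✗ · linear ✗ · affine ✗ · relevant ✗ · unrestricted ✗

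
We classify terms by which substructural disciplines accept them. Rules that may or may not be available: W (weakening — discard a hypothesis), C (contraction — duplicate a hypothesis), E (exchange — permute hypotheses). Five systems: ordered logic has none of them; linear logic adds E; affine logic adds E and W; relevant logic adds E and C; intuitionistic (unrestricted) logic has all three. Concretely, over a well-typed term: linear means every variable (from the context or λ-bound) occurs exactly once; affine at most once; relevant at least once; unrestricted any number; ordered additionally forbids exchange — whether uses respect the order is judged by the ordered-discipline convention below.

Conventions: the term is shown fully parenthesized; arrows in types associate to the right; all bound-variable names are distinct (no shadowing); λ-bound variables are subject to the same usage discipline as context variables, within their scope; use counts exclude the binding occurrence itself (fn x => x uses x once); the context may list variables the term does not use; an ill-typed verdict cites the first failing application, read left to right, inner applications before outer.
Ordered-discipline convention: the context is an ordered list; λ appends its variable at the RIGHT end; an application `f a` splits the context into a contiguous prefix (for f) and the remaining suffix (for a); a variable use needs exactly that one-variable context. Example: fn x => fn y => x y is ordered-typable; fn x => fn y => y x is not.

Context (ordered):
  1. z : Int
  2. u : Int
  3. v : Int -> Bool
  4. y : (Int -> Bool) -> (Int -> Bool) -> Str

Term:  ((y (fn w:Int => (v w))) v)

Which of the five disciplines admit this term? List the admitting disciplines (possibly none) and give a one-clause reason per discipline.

admitting disciplines: unrestricted
use counts: z: 0×, u: 0×, v: 2×, y: 1×, w (λ-bound): 1×
left-to-right use order: y, v, w, v
typing: the term checks, with type Str
ordered: ✗ — needs contraction — v ×2; needs weakening: z, u unused
linear: ✗ — needs contraction — v ×2; needs weakening: z, u unused
affine: ✗ — needs contraction — v ×2
relevant: ✗ — needs weakening: z, u unused
unrestricted: ✓ — simply typable at Str; W, C, E all held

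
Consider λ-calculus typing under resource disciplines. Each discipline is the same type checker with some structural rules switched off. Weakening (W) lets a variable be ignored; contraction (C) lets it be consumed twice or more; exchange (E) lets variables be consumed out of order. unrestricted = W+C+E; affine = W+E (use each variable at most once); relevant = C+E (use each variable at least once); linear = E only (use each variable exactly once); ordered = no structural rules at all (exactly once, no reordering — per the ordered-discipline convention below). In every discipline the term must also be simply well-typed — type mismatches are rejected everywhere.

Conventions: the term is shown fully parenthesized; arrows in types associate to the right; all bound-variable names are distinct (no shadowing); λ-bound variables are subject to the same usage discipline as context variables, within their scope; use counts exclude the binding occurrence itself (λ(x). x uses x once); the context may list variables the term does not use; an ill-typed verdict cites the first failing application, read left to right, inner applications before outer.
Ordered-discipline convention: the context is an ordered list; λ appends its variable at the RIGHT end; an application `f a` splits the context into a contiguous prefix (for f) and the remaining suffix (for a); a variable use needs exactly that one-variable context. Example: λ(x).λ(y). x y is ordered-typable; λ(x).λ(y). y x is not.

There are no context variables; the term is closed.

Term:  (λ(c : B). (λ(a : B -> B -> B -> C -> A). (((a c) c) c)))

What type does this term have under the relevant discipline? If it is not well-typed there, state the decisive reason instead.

term : B -> (B -> B -> B -> C -> A) -> C -> A
variable uses: c (bound): 3×, a (bound): 1×
order of uses: a, c, c, c
typing: ✓ — B -> (B -> B -> B -> C -> A) -> C -> A
per-discipline verdicts: ordered ✗ | linear ✗ | affine ✗ | relevant ✓ | unrestricted ✓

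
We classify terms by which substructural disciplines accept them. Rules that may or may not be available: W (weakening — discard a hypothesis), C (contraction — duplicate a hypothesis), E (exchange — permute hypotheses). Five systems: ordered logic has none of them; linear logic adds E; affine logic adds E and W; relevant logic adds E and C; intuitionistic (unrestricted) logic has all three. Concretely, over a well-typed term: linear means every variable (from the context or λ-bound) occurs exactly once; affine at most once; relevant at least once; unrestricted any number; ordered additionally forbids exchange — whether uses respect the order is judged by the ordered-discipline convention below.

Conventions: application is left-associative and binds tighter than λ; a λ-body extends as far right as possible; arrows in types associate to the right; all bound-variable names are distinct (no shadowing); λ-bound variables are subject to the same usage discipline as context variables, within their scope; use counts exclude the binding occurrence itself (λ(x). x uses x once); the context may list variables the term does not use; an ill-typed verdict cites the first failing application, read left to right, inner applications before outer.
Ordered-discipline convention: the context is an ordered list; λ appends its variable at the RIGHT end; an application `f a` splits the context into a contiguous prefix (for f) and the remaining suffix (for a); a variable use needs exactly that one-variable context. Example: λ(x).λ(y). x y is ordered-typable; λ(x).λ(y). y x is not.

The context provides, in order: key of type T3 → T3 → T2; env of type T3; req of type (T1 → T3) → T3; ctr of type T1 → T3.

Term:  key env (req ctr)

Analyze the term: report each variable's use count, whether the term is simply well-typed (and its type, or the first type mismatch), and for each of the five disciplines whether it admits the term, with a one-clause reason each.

usage: key=1, env=1, req=1, ctr=1
left-to-right use order: key, env, req, ctr
typing: ✓ — T2
ordered ✓ (key, env, req, ctr: once each, no exchange needed)
linear ✓ (exactly-once usage across key, env, req, ctr)
affine ✓ (none of key, env, req, ctr used more than once)
relevant ✓ (none of key, env, req, ctr goes unused)
unrestricted ✓ (well-typed at T2; no restrictions here)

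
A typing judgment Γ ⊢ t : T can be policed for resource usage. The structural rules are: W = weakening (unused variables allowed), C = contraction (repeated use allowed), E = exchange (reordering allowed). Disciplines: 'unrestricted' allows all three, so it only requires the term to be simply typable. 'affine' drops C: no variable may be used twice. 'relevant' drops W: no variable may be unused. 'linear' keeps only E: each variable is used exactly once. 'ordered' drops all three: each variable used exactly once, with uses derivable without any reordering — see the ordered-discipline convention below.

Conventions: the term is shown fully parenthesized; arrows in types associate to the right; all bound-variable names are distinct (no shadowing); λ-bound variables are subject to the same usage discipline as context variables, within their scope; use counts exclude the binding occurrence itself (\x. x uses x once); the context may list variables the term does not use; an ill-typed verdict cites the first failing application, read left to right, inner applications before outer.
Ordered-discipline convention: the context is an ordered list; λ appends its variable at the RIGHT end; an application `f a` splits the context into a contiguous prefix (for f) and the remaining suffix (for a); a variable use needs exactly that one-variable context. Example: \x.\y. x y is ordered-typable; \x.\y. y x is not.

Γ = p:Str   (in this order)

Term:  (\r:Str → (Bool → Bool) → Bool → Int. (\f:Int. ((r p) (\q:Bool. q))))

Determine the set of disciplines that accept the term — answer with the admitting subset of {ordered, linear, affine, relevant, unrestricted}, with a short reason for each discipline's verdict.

accepted by: affine, unrestricted
usage: p=1, r (bound)=1, f (bound)=0, q (bound)=1
uses in reading order: r, p, q
typing: well-typed at (Str → (Bool → Bool) → Bool → Int) → Int → Bool → Int
ordered: ✗, needs weakening: f unused
linear: ✗, needs weakening: f unused
affine: ✓, at most one use each (p, r, f, q)
relevant: ✗, needs weakening: f unused
unrestricted: ✓, well-typed at (Str → (Bool → Bool) → Bool → Int) → Int → Bool → Int; no restrictions here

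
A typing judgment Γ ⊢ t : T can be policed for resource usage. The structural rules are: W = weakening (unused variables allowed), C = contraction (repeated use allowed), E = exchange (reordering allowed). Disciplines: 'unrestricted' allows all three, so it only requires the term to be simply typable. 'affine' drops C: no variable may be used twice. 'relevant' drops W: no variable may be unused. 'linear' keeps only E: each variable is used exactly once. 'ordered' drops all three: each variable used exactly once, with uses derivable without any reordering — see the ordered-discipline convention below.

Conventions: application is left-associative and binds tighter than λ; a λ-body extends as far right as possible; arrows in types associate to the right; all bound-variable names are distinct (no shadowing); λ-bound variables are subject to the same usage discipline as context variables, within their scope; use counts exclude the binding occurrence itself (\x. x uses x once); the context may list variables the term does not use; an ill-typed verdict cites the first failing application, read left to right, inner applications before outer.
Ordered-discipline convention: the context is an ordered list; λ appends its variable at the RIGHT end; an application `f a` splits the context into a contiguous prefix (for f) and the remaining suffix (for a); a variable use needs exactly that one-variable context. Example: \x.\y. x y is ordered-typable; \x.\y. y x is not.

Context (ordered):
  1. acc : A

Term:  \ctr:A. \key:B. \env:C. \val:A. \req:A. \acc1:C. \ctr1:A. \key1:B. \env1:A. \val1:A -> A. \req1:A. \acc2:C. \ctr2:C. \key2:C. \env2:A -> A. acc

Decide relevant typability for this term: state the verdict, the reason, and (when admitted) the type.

no — needs weakening: ctr, key, env, val, req, acc1, ctr1, key1, env1, val1, req1, acc2, ctr2, key2, env2 unused
counts: acc: 1, ctr (λ-bound): 0, key (λ-bound): 0, env (λ-bound): 0, val (λ-bound): 0, req (λ-bound): 0, acc1 (λ-bound): 0, ctr1 (λ-bound): 0, key1 (λ-bound): 0, env1 (λ-bound): 0, val1 (λ-bound): 0, req1 (λ-bound): 0, acc2 (λ-bound): 0, ctr2 (λ-bound): 0, key2 (λ-bound): 0, env2 (λ-bound): 0
order of uses: acc
typing: well-typed at A -> B -> C -> A -> A -> C -> A -> B -> A -> (A -> A) -> A -> C -> C -> C -> (A -> A) -> A
summary: ordered ✗ · linear ✗ · affine ✓ · relevant ✗ · unrestricted ✓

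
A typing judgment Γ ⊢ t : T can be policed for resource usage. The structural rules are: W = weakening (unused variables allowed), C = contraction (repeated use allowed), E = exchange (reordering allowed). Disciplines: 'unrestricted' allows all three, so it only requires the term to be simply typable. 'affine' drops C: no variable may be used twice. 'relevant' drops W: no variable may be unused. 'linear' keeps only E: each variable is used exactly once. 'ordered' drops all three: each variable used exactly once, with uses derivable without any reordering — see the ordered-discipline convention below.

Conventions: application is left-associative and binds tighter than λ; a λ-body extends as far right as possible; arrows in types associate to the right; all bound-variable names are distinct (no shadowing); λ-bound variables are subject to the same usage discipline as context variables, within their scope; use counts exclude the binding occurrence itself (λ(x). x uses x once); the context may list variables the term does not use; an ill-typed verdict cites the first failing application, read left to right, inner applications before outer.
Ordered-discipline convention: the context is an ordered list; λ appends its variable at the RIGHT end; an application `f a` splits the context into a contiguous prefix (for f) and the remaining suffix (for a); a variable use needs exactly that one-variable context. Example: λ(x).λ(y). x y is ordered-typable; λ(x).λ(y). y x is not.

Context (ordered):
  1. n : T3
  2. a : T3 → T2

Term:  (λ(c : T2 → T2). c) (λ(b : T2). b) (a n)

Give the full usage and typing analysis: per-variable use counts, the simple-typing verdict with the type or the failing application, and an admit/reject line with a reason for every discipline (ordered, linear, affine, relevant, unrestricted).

variable uses: n=1; a=1; c [bound]=1; b [bound]=1
left-to-right use order: c, b, a, n
typing: ✓ — T2
ordered: ✗, no contiguous prefix/suffix split fits c, b, a, n
linear: ✓, exactly-once usage across n, a, c, b
affine: ✓, no duplicate uses among n, a, c, b
relevant: ✓, n, a, c, b: all used, weakening unneeded
unrestricted: ✓, simply typable at T2; W, C, E all held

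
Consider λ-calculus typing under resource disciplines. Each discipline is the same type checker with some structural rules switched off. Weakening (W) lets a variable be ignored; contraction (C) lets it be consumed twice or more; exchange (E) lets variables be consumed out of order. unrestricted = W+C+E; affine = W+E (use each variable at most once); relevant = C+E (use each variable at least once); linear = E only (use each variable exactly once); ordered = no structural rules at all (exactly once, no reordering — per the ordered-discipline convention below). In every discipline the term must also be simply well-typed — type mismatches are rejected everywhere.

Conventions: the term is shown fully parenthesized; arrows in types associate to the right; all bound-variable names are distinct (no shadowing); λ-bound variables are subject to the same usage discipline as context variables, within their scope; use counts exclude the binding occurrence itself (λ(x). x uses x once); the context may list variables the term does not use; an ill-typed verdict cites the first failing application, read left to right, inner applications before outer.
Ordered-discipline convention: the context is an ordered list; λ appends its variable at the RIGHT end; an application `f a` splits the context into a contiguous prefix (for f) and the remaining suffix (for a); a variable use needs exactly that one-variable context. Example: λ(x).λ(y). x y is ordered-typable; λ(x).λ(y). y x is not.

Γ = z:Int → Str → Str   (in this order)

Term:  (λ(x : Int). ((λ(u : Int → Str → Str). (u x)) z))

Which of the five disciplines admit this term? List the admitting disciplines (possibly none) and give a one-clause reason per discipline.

accepted by: linear, affine, relevant, unrestricted
counts: z: 1, x (bound): 1, u (bound): 1
use order (left to right): u, x, z
typing: ✓ — Int → Str → Str
ordered: ✗, no contiguous prefix/suffix split fits u, x, z
linear: ✓, exactly-once usage across z, x, u
affine: ✓, z, x, u: no repeats, contraction unneeded
relevant: ✓, at least one use each (z, x, u)
unrestricted: ✓, typability at Int → Str → Str is all that's needed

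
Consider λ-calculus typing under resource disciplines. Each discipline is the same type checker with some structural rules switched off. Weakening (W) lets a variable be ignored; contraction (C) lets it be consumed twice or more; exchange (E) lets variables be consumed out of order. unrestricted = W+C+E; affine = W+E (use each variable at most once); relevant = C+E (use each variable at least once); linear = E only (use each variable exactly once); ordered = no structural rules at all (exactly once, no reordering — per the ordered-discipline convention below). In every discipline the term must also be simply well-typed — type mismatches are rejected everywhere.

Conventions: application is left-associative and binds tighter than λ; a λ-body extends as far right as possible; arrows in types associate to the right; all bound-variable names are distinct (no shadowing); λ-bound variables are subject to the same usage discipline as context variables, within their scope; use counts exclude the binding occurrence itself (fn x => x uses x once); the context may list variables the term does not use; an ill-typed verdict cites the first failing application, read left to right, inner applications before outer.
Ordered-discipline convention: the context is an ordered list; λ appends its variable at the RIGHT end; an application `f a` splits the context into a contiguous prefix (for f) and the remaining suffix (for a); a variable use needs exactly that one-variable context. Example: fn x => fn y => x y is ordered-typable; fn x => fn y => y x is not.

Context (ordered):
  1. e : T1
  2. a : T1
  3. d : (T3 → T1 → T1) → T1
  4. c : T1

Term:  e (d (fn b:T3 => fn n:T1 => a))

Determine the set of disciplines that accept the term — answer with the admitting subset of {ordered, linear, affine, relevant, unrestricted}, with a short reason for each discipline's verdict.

admitted in: none
variable uses: e ×1, a ×1, d ×1, c ×0, b (λ-bound) ×0, n (λ-bound) ×0
left-to-right use order: e, d, a
typing: ill-typed: non-function type T1 applied to an argument
ordered: ✗, the type mismatch rejects it
linear: ✗, not simply typable
affine: ✗, fails simple typing
relevant: ✗, a type mismatch blocks all five
unrestricted: ✗, the type mismatch rejects it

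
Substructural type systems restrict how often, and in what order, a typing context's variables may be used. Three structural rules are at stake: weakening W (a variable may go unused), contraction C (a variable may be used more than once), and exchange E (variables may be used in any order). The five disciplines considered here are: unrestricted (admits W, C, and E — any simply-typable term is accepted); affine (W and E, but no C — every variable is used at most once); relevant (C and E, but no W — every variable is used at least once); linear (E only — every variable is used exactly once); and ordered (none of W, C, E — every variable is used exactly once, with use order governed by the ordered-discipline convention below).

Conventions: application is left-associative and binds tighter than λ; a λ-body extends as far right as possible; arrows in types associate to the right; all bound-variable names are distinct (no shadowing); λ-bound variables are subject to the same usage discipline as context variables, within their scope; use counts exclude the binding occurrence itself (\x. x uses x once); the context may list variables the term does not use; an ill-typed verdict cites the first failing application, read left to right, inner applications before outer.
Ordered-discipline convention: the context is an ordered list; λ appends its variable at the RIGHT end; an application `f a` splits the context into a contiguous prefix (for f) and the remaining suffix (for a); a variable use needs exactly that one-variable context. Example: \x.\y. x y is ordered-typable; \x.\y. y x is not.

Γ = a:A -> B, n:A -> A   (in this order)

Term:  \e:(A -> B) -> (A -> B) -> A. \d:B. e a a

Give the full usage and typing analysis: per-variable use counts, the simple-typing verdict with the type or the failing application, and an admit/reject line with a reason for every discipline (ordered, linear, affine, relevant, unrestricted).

use counts: a: 2×, n: 0×, e (λ-bound): 1×, d (λ-bound): 0×
order of uses: e, a, a
typing: the term checks, with type ((A -> B) -> (A -> B) -> A) -> B -> A
ordered: ✗, needs contraction — a ×2; unused: n, d — weakening required
linear: ✗, needs contraction — a ×2; unused: n, d — weakening required
affine: ✗, needs contraction — a ×2
relevant: ✗, unused: n, d — weakening required
unrestricted: ✓, typability at ((A -> B) -> (A -> B) -> A) -> B -> A is all that's needed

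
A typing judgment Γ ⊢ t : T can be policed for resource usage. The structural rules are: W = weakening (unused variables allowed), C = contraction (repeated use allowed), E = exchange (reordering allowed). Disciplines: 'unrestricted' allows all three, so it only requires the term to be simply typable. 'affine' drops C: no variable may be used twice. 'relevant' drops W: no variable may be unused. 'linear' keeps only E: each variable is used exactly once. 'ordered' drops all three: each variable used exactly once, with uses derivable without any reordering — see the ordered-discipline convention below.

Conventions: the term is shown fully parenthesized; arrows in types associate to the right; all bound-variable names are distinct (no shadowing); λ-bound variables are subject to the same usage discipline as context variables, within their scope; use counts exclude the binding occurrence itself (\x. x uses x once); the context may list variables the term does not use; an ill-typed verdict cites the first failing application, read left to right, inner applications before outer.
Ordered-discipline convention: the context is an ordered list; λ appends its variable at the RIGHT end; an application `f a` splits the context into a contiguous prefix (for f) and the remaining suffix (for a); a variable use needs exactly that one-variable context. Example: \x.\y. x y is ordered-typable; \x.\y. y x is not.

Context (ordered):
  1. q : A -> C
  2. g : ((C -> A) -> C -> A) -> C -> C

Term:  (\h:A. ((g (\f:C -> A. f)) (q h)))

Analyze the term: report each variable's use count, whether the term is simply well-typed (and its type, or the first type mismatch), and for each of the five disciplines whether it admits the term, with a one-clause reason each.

usage: q: 1×, g: 1×, h (λ-bound): 1×, f (λ-bound): 1×
order of uses: g, f, q, h
typing: well-typed — term : A -> C
ordered ✗ (needs exchange: uses follow g, f, q, h)
linear ✓ (exactly-once usage across q, g, h, f)
affine ✓ (at most one use each (q, g, h, f))
relevant ✓ (every one of q, g, h, f appears)
unrestricted ✓ (type-checks (A -> C) and nothing is barred)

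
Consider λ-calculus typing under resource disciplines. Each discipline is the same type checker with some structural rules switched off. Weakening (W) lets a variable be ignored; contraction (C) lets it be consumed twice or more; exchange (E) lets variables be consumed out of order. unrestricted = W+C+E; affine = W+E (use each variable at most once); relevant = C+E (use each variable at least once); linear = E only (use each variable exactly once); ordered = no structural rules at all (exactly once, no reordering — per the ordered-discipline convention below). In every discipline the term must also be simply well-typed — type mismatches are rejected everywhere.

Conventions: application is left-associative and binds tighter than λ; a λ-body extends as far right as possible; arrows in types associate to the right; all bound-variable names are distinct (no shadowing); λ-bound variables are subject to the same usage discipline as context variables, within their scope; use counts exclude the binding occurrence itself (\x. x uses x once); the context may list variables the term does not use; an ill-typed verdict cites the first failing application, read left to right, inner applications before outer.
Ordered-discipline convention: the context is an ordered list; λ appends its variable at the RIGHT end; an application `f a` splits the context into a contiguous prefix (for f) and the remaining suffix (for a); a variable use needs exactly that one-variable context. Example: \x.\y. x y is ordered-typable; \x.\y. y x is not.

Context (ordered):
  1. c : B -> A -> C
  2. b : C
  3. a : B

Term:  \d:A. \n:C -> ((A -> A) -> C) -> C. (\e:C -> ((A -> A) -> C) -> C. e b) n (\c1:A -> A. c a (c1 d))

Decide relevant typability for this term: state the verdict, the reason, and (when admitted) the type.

yes — c, b, a, d, n, e, c1: all used, weakening unneeded; term : A -> (C -> ((A -> A) -> C) -> C) -> C
variable uses: c: 1×; b: 1×; a: 1×; d (λ-bound): 1×; n (λ-bound): 1×; e (λ-bound): 1×; c1 (λ-bound): 1×
order of uses: e, b, n, c, a, c1, d
typing: ✓ — A -> (C -> ((A -> A) -> C) -> C) -> C
summary: ordered ✗; linear ✓; affine ✓; relevant ✓; unrestricted ✓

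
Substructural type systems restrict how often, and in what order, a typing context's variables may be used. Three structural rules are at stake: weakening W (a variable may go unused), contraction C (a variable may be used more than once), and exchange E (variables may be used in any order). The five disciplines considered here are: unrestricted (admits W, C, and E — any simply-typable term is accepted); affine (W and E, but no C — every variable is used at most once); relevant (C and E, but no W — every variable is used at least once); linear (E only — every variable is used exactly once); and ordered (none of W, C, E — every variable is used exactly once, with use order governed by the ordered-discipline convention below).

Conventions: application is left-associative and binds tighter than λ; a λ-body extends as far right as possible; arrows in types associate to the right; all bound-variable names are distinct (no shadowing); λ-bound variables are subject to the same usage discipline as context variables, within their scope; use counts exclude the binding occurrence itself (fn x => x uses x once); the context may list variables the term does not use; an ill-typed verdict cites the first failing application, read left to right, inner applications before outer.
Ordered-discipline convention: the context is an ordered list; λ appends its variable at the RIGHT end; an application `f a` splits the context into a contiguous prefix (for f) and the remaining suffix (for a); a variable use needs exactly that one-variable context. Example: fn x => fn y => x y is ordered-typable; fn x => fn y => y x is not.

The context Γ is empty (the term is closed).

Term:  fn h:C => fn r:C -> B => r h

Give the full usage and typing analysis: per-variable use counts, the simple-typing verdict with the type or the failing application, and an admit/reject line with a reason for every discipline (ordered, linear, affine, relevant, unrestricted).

variable uses: h (bound): 1×; r (bound): 1×
order of uses: r, h
typing: well-typed at C -> (C -> B) -> B
ordered: ✗ — no contiguous prefix/suffix split fits r, h
linear: ✓ — h, r: one use apiece
affine: ✓ — at most one use each (h, r)
relevant: ✓ — at least one use each (h, r)
unrestricted: ✓ — well-typed at C -> (C -> B) -> B; no restrictions here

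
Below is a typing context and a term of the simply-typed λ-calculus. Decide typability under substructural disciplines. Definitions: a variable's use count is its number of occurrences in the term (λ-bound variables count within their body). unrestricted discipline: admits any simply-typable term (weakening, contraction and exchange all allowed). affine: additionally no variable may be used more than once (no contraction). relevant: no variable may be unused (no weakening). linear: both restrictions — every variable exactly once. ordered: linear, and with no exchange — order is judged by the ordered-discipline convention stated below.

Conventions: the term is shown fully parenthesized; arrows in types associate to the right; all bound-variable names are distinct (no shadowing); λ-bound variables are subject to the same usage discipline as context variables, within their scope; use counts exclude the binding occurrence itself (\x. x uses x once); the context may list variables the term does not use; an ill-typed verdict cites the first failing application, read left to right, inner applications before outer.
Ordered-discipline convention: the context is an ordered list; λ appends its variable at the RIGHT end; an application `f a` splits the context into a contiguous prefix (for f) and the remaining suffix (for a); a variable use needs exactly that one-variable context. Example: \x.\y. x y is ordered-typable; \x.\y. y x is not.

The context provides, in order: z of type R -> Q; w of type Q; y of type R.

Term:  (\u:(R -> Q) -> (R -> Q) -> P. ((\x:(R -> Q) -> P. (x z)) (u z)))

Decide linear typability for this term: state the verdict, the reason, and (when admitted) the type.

no — z ×2 used more than once (contraction); w, y left unused
use counts: z: 2×; w: 0×; y: 0×; u (λ-bound): 1×; x (λ-bound): 1×
uses in reading order: x, z, u, z
typing: ✓ — ((R -> Q) -> (R -> Q) -> P) -> P
per-discipline verdicts: ordered ✗; linear ✗; affine ✗; relevant ✗; unrestricted ✓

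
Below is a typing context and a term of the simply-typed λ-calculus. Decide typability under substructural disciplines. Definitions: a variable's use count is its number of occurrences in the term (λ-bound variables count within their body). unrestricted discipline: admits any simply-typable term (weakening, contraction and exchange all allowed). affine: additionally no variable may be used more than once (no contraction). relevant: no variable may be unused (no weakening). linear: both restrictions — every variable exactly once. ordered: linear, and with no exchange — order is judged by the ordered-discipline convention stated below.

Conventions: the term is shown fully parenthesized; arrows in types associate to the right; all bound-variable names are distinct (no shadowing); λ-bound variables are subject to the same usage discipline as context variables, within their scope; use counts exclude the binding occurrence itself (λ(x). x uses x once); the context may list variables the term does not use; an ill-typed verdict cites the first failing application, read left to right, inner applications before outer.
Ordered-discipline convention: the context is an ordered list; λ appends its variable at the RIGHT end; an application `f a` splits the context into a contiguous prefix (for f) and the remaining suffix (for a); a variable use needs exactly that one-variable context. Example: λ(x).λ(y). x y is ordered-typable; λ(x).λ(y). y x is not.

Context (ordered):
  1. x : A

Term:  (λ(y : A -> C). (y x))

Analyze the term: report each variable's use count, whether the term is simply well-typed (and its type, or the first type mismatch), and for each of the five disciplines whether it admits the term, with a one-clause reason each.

usage: x: 1; y [bound]: 1
order of uses: y, x
typing: well-typed at (A -> C) -> C
ordered: ✗, no ordered split (uses run y, x)
linear: ✓, exactly-once usage across x, y
affine: ✓, no duplicate uses among x, y
relevant: ✓, x, y: all used, weakening unneeded
unrestricted: ✓, well-typed at (A -> C) -> C; no restrictions here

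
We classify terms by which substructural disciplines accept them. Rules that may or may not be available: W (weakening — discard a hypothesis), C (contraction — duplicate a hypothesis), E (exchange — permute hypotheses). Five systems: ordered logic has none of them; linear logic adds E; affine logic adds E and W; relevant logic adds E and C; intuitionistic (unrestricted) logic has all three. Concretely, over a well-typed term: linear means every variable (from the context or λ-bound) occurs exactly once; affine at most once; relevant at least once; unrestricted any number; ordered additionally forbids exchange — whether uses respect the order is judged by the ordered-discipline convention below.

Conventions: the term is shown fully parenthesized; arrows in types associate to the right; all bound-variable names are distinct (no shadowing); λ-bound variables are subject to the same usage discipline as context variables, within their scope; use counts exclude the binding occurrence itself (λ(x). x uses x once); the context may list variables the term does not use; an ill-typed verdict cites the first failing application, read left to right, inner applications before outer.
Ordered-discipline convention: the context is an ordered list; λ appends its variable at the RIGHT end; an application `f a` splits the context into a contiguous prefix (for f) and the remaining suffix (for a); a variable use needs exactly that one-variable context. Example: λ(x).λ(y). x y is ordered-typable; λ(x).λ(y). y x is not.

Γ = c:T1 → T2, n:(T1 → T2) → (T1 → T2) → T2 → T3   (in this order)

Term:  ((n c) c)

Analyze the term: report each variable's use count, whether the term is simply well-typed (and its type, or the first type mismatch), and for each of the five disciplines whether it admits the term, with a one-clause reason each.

use counts: c ×2; n ×1
order of uses: n, c, c
typing: the term checks, with type T2 → T3
ordered ✗ (needs contraction — c ×2)
linear ✗ (needs contraction — c ×2)
affine ✗ (needs contraction — c ×2)
relevant ✓ (at least one use each (c, n))
unrestricted ✓ (type-checks (T2 → T3) and nothing is barred)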